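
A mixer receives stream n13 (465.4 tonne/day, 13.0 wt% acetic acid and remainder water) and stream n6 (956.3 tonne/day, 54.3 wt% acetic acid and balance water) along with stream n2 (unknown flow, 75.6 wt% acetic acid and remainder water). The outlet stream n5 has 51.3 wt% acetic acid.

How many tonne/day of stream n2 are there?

Let n2 be the unknown flow. Total out = 1421.7 + n2.
acetic acid balance: 579.77 + 0.756·n2 = 0.513·(1421.7 + n2)
(0.756 − 0.513)·n2 = 0.513×1421.7 − 579.77 = 149.56
n2 = 149.56 / 0.243 = 615.47 tonne/day

615.5 tonne/day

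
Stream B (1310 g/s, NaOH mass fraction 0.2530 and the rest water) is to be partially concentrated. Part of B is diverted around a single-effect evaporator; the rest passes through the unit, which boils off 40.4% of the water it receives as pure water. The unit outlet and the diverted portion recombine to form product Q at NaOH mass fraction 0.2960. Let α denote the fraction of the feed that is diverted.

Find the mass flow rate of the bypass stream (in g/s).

All 1310×0.253 = 331.43 g/s of NaOH reaches Q, so Q = 331.43/0.296 = 1119.7 g/s and vapour = 190.3 g/s.
The evaporator receives (1−α)·1310 of feed at 0.747 water and removes 0.404 of that water:
0.404×0.747×(1−α)×1310 = 190.3
(1−α) = 190.3/395.34 = 0.4814;  α = 0.5186.
Bypass flow = 0.5186×1310 = 679.41 g/s.

679.4 g/s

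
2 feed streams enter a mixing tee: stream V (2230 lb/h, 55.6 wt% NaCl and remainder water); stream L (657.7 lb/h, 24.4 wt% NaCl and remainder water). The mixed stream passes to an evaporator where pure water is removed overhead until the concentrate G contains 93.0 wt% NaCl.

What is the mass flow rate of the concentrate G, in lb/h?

NaCl entering = 2230×0.556 + 657.7×0.244 = 1400.4 lb/h.
All NaCl reports to G, so G = 1400.4/0.930 = 1505.8 lb/h.

1506 lb/h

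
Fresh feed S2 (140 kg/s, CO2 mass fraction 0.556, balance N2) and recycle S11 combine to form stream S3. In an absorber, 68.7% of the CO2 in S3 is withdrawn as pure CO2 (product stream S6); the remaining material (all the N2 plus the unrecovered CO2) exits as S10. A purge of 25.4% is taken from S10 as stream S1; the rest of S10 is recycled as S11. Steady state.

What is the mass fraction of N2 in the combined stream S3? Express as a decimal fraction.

N2 enters only via S2 and leaves only via the purge: 140×0.444 = 0.254×(N2 in S10), and the absorber passes all N2, so N2 in S3 = N2 in S10 = 244.72 kg/s.
CO2 in S3: m_A = 140×0.556 + (1−0.254)·(1−0.687)·m_A, so m_A = 77.84/0.7665 = 101.55 kg/s.
S3 = 101.55 + 244.72 = 346.28 kg/s.
N2 fraction in S3 = 244.72/346.28 = 0.707.

0.707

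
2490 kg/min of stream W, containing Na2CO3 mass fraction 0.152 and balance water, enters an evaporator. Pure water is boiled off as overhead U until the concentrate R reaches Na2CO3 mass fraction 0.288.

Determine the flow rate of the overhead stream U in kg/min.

1176 kg/min

Na2CO3 is conserved: 2490×0.152 = 378.48 kg/min all reports to the concentrate.
Concentrate = 378.48/(target fraction) = 1314.2 kg/min.
Overhead = 2490 − 1314.2 = 1175.8 kg/min.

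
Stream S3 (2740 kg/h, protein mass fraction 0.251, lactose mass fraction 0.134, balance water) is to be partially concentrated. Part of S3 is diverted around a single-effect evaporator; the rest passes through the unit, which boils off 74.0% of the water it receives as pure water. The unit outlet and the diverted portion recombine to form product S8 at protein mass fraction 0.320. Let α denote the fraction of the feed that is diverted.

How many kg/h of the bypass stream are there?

All 2740×0.251 = 687.74 kg/h of protein reaches S8, so S8 = 687.74/0.320 = 2149.2 kg/h and vapour = 590.81 kg/h.
The evaporator receives (1−α)·2740 of feed at 0.615 water and removes 0.740 of that water:
0.740×0.615×(1−α)×2740 = 590.81
(1−α) = 590.81/1247 = 0.4738;  α = 0.5262.
Bypass flow = 0.5262×2740 = 1441.8 kg/h.

1442 kg/h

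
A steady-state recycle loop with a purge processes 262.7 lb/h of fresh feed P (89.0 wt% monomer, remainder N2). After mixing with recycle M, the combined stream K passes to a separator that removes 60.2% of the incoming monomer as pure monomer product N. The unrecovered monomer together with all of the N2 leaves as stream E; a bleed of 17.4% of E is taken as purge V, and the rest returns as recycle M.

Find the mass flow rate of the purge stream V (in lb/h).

N2 enters only via P and leaves only via the purge: 262.7×0.110 = 0.174×(N2 in E), and the separator passes all N2, so N2 in K = N2 in E = 166.07 lb/h.
monomer in K: m_A = 262.7×0.890 + (1−0.174)·(1−0.602)·m_A, so m_A = 233.8/0.6713 = 348.31 lb/h.
E = (1−0.602)×348.31 + 166.07 = 304.7 lb/h.
Purge V = 0.174×304.7 = 53.018 lb/h.

53.02 lb/h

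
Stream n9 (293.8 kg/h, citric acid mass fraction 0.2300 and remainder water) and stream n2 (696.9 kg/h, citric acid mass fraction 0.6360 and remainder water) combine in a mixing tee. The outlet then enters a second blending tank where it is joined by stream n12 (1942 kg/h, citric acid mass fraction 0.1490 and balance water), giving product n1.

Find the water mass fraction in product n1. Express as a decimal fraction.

Overall, product flow = 2932.7 kg/h.
water in = 293.8×0.770 + 696.9×0.364 + 1942×0.851 = 2132.5 kg/h.
water fraction in n1 = 0.7272.

0.7272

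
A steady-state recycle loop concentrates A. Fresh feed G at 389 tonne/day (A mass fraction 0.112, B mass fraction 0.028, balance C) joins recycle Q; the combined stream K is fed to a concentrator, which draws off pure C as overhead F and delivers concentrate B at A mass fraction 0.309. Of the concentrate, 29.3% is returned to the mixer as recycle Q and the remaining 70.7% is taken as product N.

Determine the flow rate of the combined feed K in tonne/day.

Overall A balance (none leaves overhead): A in fresh feed = A in product, i.e. 389×0.112 = (1−0.293)·B·0.309.
B = 43.568/(0.309×0.707) = 199.43 tonne/day.
Recycle Q = 0.293×199.43 = 58.433 tonne/day.
Combined feed K = 389 + 58.433 = 447.43 tonne/day.

447.4 tonne/day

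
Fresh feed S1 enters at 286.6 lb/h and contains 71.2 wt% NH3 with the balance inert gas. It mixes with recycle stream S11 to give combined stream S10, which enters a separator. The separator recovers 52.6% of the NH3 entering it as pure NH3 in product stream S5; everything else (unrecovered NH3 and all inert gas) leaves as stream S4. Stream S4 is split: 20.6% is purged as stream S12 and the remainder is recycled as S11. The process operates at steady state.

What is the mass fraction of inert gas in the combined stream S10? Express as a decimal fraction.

0.550

inert gas enters only via S1 and leaves only via the purge: 286.6×0.288 = 0.206×(inert gas in S4), and the separator passes all inert gas, so inert gas in S10 = inert gas in S4 = 400.68 lb/h.
NH3 in S10: m_A = 286.6×0.712 + (1−0.206)·(1−0.526)·m_A, so m_A = 204.06/0.6236 = 327.2 lb/h.
S10 = 327.2 + 400.68 = 727.89 lb/h.
inert gas fraction in S10 = 400.68/727.89 = 0.550.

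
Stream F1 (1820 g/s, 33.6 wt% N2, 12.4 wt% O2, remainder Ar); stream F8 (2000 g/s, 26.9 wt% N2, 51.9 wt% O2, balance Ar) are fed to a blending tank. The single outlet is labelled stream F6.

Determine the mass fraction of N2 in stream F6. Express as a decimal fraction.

Total flow out = 1820 + 2000 = 3820 g/s.
N2 in = 1820×0.336 + 2000×0.269 = 1149.5 g/s.
N2 mass fraction in F6 = 1149.5/3820 = 0.3009.

0.3009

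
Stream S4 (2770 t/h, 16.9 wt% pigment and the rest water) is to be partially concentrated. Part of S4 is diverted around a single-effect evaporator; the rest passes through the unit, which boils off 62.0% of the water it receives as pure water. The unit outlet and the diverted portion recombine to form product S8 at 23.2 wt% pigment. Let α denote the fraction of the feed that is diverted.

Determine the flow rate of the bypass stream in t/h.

1310 t/h

All 2770×0.169 = 468.13 t/h of pigment reaches S8, so S8 = 468.13/0.232 = 2017.8 t/h and vapour = 752.2 t/h.
The evaporator receives (1−α)·2770 of feed at 0.831 water and removes 0.620 of that water:
0.620×0.831×(1−α)×2770 = 752.2
(1−α) = 752.2/1427.2 = 0.5271;  α = 0.4729.
Bypass flow = 0.4729×2770 = 1310 t/h.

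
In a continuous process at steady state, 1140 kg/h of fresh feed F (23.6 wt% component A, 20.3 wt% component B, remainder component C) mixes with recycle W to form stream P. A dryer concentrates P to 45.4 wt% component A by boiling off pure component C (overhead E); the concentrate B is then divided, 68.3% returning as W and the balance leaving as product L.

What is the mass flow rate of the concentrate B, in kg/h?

Overall component A balance (none leaves overhead): component A in fresh feed = component A in product, i.e. 1140×0.236 = (1−0.683)·B·0.454.
B = 269.04/(0.454×0.317) = 1869.4 kg/h.

1869 kg/h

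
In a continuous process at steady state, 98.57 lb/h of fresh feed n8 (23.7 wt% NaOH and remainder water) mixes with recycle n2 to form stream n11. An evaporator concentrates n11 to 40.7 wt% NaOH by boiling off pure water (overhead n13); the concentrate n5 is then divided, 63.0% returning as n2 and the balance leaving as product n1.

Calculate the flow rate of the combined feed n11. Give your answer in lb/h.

196.3 lb/h

Overall NaOH balance (none leaves overhead): NaOH in fresh feed = NaOH in product, i.e. 98.57×0.237 = (1−0.630)·n5·0.407.
n5 = 23.361/(0.407×0.370) = 155.13 lb/h.
Recycle n2 = 0.630×155.13 = 97.732 lb/h.
Combined feed n11 = 98.57 + 97.732 = 196.3 lb/h.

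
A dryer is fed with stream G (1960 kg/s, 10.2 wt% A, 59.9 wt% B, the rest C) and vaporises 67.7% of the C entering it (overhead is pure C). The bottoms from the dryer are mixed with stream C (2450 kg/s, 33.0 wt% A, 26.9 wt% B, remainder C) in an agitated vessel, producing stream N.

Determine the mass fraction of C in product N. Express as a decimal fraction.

Vapour removed = 0.677×0.299×1960 = 396.75 kg/s; concentrate = 1563.3 kg/s.
C reaching the mixer = 189.29 (from concentrate) + 2450×0.401 = 1171.7 kg/s.
Product flow = 1563.3 + 2450 = 4013.3 kg/s; C fraction = 0.292.

0.292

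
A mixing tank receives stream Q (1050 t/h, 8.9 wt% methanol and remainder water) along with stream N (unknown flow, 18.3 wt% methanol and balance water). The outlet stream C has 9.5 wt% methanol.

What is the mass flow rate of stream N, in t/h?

71.59 t/h

Let N be the unknown flow. Total out = 1050 + N.
methanol balance: 93.45 + 0.183·N = 0.095·(1050 + N)
(0.183 − 0.095)·N = 0.095×1050 − 93.45 = 6.3
N = 6.3 / 0.088 = 71.591 t/h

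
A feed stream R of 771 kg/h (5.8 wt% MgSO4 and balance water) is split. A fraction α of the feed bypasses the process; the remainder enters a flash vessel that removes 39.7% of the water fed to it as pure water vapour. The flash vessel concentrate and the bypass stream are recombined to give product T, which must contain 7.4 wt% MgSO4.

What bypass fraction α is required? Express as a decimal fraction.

All 771×0.058 = 44.718 kg/h of MgSO4 reaches T, so T = 44.718/0.074 = 604.3 kg/h and vapour = 166.7 kg/h.
The evaporator receives (1−α)·771 of feed at 0.942 water and removes 0.397 of that water:
0.397×0.942×(1−α)×771 = 166.7
(1−α) = 166.7/288.33 = 0.5782;  α = 0.4218.

0.422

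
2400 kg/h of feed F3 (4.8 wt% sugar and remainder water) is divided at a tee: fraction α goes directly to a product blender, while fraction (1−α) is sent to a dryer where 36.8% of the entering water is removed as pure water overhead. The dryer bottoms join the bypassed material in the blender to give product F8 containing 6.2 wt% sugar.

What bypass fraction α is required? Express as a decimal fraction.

All 2400×0.048 = 115.2 kg/h of sugar reaches F8, so F8 = 115.2/0.062 = 1858.1 kg/h and vapour = 541.94 kg/h.
The evaporator receives (1−α)·2400 of feed at 0.952 water and removes 0.368 of that water:
0.368×0.952×(1−α)×2400 = 541.94
(1−α) = 541.94/840.81 = 0.6445;  α = 0.3555.

0.355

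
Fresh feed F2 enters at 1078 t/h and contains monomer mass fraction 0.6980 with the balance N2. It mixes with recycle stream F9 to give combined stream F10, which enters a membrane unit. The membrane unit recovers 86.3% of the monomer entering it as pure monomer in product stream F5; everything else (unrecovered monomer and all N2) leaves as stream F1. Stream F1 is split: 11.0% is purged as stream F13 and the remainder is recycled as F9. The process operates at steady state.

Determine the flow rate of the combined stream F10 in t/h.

N2 enters only via F2 and leaves only via the purge: 1078×0.302 = 0.110×(N2 in F1), and the membrane unit passes all N2, so N2 in F10 = N2 in F1 = 2959.6 t/h.
monomer in F10: m_A = 1078×0.698 + (1−0.110)·(1−0.863)·m_A, so m_A = 752.44/0.8781 = 856.93 t/h.
F10 = 856.93 + 2959.6 = 3816.5 t/h.

3817 t/h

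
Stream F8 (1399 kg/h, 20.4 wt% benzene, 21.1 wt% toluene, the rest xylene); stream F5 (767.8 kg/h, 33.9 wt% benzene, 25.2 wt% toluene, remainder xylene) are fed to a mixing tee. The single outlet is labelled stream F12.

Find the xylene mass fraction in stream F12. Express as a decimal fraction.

Total flow out = 1399 + 767.8 = 2166.8 kg/h.
xylene in = 1399×0.585 + 767.8×0.409 = 1132.4 kg/h.
xylene mass fraction in F12 = 1132.4/2166.8 = 0.5226.

0.5226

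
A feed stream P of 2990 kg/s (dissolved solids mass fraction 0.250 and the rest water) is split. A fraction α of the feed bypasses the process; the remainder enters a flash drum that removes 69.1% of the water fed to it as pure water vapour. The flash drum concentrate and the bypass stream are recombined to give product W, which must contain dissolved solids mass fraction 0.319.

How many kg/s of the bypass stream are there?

1742 kg/s

All 2990×0.250 = 747.5 kg/s of dissolved solids reaches W, so W = 747.5/0.319 = 2343.3 kg/s and vapour = 646.74 kg/s.
The evaporator receives (1−α)·2990 of feed at 0.750 water and removes 0.691 of that water:
0.691×0.750×(1−α)×2990 = 646.74
(1−α) = 646.74/1549.6 = 0.4174;  α = 0.5826.
Bypass flow = 0.5826×2990 = 1742.1 kg/s.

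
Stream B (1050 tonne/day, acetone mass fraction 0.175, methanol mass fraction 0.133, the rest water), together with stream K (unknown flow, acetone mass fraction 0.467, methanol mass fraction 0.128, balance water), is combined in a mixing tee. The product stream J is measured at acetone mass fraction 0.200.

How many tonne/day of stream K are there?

98.31 tonne/day

Let K be the unknown flow. Total out = 1050 + K.
acetone balance: 183.75 + 0.467·K = 0.200·(1050 + K)
(0.467 − 0.200)·K = 0.200×1050 − 183.75 = 26.25
K = 26.25 / 0.267 = 98.315 tonne/day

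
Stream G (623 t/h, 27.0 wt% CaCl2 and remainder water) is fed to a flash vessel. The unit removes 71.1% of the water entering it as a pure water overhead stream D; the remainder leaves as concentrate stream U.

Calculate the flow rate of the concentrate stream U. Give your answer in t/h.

water entering = 623×0.730 = 454.79 t/h; overhead removed = 0.711×454.79 = 323.36 t/h.
Concentrate = 623 − 323.36 = 299.64 t/h.

299.6 t/h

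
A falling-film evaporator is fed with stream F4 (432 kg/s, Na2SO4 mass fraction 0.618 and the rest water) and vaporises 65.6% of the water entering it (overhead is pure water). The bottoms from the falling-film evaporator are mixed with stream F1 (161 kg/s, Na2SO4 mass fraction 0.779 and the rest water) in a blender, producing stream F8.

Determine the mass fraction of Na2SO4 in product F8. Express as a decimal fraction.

0.809

Vapour removed = 0.656×0.382×432 = 108.26 kg/s; concentrate = 323.74 kg/s.
Na2SO4 reaching the mixer = 266.98 (from concentrate) + 161×0.779 = 392.39 kg/s.
Product flow = 323.74 + 161 = 484.74 kg/s; Na2SO4 fraction = 0.809.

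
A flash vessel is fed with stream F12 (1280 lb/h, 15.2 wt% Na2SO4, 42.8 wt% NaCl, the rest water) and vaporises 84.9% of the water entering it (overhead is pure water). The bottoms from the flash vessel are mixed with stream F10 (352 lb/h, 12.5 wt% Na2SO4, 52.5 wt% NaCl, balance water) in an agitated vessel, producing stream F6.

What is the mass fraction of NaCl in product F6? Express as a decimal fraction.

0.623

Vapour removed = 0.849×0.420×1280 = 456.42 lb/h; concentrate = 823.58 lb/h.
NaCl reaching the mixer = 547.84 (from concentrate) + 352×0.525 = 732.64 lb/h.
Product flow = 823.58 + 352 = 1175.6 lb/h; NaCl fraction = 0.623.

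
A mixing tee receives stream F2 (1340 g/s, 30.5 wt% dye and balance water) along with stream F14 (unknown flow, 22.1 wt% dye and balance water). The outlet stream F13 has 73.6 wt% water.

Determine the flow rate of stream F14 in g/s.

Let F14 be the unknown flow. Total out = 1340 + F14.
water balance: 931.3 + 0.779·F14 = 0.736·(1340 + F14)
(0.779 − 0.736)·F14 = 0.736×1340 − 931.3 = 54.94
F14 = 54.94 / 0.043 = 1277.7 g/s

1278 g/s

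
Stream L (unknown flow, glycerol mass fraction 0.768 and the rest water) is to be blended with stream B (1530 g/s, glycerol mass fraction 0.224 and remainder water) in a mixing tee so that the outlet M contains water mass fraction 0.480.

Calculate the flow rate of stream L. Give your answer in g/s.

Let L be the unknown flow. Total out = 1530 + L.
water balance: 1187.3 + 0.232·L = 0.480·(1530 + L)
(0.232 − 0.480)·L = 0.480×1530 − 1187.3 = -452.88
L = -452.88 / -0.248 = 1826.1 g/s

1826 g/s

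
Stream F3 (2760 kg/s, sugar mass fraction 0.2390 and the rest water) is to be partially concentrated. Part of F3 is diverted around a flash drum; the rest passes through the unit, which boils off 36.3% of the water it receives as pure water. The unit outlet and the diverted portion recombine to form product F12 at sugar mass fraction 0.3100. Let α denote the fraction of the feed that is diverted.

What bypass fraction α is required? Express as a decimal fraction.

0.171

All 2760×0.239 = 659.64 kg/s of sugar reaches F12, so F12 = 659.64/0.310 = 2127.9 kg/s and vapour = 632.13 kg/s.
The evaporator receives (1−α)·2760 of feed at 0.761 water and removes 0.363 of that water:
0.363×0.761×(1−α)×2760 = 632.13
(1−α) = 632.13/762.43 = 0.8291;  α = 0.1709.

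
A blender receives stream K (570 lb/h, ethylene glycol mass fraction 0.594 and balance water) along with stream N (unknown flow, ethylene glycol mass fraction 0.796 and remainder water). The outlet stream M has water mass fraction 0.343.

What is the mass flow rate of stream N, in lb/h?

Let N be the unknown flow. Total out = 570 + N.
water balance: 231.42 + 0.204·N = 0.343·(570 + N)
(0.204 − 0.343)·N = 0.343×570 − 231.42 = -35.91
N = -35.91 / -0.139 = 258.35 lb/h

258.3 lb/h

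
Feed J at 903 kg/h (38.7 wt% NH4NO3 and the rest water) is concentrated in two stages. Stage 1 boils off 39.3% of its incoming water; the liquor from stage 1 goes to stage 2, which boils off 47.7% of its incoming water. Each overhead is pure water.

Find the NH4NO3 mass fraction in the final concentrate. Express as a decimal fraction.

water in feed = 903×0.613 = 553.54 kg/h.
After stage 1: water left = (1−0.393)×553.54 = 336; stream total = 685.46 kg/h.
After stage 2: water left = (1−0.477)×336 = 175.73; final concentrate = 525.19 kg/h.
NH4NO3 fraction = 349.46/525.19 = 0.665.

0.665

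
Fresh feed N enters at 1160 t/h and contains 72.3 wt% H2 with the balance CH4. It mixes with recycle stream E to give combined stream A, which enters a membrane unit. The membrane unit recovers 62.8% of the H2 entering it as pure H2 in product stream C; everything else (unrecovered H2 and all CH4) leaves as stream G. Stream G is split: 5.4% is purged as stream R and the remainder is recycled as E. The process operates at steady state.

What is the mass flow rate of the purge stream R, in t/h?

CH4 enters only via N and leaves only via the purge: 1160×0.277 = 0.054×(CH4 in G), and the membrane unit passes all CH4, so CH4 in A = CH4 in G = 5950.4 t/h.
H2 in A: m_A = 1160×0.723 + (1−0.054)·(1−0.628)·m_A, so m_A = 838.68/0.6481 = 1294.1 t/h.
G = (1−0.628)×1294.1 + 5950.4 = 6431.8 t/h.
Purge R = 0.054×6431.8 = 347.32 t/h.

347.3 t/h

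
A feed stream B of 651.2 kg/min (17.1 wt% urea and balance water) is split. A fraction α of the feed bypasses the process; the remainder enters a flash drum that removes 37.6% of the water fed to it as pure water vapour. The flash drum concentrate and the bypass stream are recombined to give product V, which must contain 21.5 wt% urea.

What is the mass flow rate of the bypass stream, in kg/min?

All 651.2×0.171 = 111.36 kg/min of urea reaches V, so V = 111.36/0.215 = 517.93 kg/min and vapour = 133.27 kg/min.
The evaporator receives (1−α)·651.2 of feed at 0.829 water and removes 0.376 of that water:
0.376×0.829×(1−α)×651.2 = 133.27
(1−α) = 133.27/202.98 = 0.6566;  α = 0.3434.
Bypass flow = 0.3434×651.2 = 223.65 kg/min.

223.7 kg/min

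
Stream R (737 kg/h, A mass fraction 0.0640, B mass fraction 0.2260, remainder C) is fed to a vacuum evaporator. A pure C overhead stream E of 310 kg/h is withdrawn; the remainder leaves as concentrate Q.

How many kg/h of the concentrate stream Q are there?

Concentrate = 737 − 310 = 427 kg/h.

427 kg/h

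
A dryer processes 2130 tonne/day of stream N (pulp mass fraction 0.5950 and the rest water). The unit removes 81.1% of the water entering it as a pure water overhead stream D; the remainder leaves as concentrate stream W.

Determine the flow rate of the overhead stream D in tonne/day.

water entering = 2130×0.405 = 862.65 tonne/day; overhead removed = 0.811×862.65 = 699.61 tonne/day.

699.6 tonne/day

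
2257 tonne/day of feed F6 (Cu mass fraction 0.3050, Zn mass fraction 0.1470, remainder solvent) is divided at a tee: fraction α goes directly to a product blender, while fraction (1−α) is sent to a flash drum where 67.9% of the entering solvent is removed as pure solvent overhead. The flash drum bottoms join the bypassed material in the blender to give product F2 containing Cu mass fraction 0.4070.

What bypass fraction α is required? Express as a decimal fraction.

All 2257×0.305 = 688.38 tonne/day of Cu reaches F2, so F2 = 688.38/0.407 = 1691.4 tonne/day and vapour = 565.64 tonne/day.
The evaporator receives (1−α)·2257 of feed at 0.548 solvent and removes 0.679 of that solvent:
0.679×0.548×(1−α)×2257 = 565.64
(1−α) = 565.64/839.81 = 0.6735;  α = 0.3265.

0.326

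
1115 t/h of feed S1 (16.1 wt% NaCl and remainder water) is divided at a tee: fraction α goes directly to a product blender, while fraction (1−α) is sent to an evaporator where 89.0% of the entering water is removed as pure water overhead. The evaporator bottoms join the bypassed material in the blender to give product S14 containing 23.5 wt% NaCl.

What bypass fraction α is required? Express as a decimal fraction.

All 1115×0.161 = 179.52 t/h of NaCl reaches S14, so S14 = 179.52/0.235 = 763.89 t/h and vapour = 351.11 t/h.
The evaporator receives (1−α)·1115 of feed at 0.839 water and removes 0.890 of that water:
0.890×0.839×(1−α)×1115 = 351.11
(1−α) = 351.11/832.58 = 0.4217;  α = 0.5783.

0.578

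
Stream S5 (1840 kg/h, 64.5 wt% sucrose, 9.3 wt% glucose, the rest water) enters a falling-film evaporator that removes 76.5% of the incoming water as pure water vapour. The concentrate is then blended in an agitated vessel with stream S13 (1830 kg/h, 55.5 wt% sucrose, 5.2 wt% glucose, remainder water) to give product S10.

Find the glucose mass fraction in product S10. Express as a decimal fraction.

0.0807

Vapour removed = 0.765×0.262×1840 = 368.79 kg/h; concentrate = 1471.2 kg/h.
glucose reaching the mixer = 171.12 (from concentrate) + 1830×0.052 = 266.28 kg/h.
Product flow = 1471.2 + 1830 = 3301.2 kg/h; glucose fraction = 0.0807.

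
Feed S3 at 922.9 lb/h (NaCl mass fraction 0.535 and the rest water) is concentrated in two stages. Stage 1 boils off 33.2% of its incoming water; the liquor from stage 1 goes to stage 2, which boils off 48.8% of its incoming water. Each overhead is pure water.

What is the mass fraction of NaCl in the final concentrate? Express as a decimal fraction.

0.771

water in feed = 922.9×0.465 = 429.15 lb/h.
After stage 1: water left = (1−0.332)×429.15 = 286.67; stream total = 780.42 lb/h.
After stage 2: water left = (1−0.488)×286.67 = 146.78; final concentrate = 640.53 lb/h.
NaCl fraction = 493.75/640.53 = 0.771.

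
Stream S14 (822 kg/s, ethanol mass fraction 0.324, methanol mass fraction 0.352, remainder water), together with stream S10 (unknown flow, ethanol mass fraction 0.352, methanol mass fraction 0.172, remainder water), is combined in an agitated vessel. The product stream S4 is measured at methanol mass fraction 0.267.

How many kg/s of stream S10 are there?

Let S10 be the unknown flow. Total out = 822 + S10.
methanol balance: 289.34 + 0.172·S10 = 0.267·(822 + S10)
(0.172 − 0.267)·S10 = 0.267×822 − 289.34 = -69.87
S10 = -69.87 / -0.095 = 735.47 kg/s

735.5 kg/s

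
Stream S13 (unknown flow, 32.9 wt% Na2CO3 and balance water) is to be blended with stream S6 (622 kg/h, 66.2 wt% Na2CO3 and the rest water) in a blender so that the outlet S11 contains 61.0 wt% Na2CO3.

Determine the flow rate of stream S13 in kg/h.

115.1 kg/h

Let S13 be the unknown flow. Total out = 622 + S13.
Na2CO3 balance: 411.76 + 0.329·S13 = 0.610·(622 + S13)
(0.329 − 0.610)·S13 = 0.610×622 − 411.76 = -32.344
S13 = -32.344 / -0.281 = 115.1 kg/h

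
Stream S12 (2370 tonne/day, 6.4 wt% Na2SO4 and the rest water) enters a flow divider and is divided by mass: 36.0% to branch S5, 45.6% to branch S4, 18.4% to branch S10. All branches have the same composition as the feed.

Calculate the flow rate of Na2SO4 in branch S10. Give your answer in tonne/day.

27.91 tonne/day

Branch S10 total = 0.184×2370 = 436.08 tonne/day.
Na2SO4 in S10 = 0.064×436.08 = 27.909 tonne/day.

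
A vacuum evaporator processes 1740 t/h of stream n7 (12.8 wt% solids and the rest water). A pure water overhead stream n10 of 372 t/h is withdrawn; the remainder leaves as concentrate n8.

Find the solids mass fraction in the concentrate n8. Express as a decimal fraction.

solids is not removed: 1740×0.128 = 222.72 t/h of solids enters n8.
Concentrate = 1740 − 372 = 1368 t/h.
Mass fraction = 222.72/1368 = 0.1628.

0.1628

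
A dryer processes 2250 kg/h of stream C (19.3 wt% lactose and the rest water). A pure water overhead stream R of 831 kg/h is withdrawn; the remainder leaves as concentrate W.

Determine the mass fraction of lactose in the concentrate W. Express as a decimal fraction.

0.306

lactose is not removed: 2250×0.193 = 434.25 kg/h of lactose enters W.
Concentrate = 2250 − 831 = 1419 kg/h.
Mass fraction = 434.25/1419 = 0.306.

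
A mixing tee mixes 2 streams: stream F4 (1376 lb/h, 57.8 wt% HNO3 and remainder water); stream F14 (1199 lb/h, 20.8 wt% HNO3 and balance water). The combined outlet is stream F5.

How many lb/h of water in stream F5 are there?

1530 lb/h

water out = water in = 1376×0.422 + 1199×0.792 = 1530.3 lb/h.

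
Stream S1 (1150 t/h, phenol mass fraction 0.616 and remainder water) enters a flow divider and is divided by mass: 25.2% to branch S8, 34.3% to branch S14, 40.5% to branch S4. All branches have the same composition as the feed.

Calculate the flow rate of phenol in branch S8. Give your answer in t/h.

178.5 t/h

Branch S8 total = 0.252×1150 = 289.8 t/h.
phenol in S8 = 0.616×289.8 = 178.52 t/h.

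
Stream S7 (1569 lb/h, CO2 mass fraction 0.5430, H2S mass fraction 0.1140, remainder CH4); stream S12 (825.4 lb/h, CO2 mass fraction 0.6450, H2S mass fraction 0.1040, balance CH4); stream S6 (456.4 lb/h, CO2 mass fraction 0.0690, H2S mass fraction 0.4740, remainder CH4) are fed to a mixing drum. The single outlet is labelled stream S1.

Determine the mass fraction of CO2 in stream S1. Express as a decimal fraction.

0.4966

Total flow out = 1569 + 825.4 + 456.4 = 2850.8 lb/h.
CO2 in = 1569×0.543 + 825.4×0.645 + 456.4×0.069 = 1415.8 lb/h.
CO2 mass fraction in S1 = 1415.8/2850.8 = 0.4966.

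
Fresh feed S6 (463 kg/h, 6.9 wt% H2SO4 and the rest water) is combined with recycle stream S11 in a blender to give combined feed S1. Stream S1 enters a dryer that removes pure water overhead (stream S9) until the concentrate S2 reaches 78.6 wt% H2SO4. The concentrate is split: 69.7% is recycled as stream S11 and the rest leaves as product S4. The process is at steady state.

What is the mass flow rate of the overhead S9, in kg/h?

Overall H2SO4 balance (none leaves overhead): H2SO4 in fresh feed = H2SO4 in product, i.e. 463×0.069 = (1−0.697)·S2·0.786.
S2 = 31.947/(0.786×0.303) = 134.14 kg/h.
Recycle S11 = 0.697×134.14 = 93.497 kg/h.
Combined feed S1 = 463 + 93.497 = 556.5 kg/h.
Overhead S9 = S1 − S2 = 556.5 − 134.14 = 422.35 kg/h.

422.4 kg/h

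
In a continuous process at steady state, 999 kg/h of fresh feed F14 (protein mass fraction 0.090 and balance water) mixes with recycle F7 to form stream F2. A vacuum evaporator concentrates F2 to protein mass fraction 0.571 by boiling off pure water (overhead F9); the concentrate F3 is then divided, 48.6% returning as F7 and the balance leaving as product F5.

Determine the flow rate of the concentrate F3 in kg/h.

Overall protein balance (none leaves overhead): protein in fresh feed = protein in product, i.e. 999×0.090 = (1−0.486)·F3·0.571.
F3 = 89.91/(0.571×0.514) = 306.34 kg/h.

306.3 kg/h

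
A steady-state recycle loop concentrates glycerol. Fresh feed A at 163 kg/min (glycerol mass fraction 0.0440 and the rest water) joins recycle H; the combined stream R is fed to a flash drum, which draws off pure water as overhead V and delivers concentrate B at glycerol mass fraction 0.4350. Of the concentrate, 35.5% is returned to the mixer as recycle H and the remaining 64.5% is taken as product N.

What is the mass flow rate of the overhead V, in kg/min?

Overall glycerol balance (none leaves overhead): glycerol in fresh feed = glycerol in product, i.e. 163×0.044 = (1−0.355)·B·0.435.
B = 7.172/(0.435×0.645) = 25.562 kg/min.
Recycle H = 0.355×25.562 = 9.0744 kg/min.
Combined feed R = 163 + 9.0744 = 172.07 kg/min.
Overhead V = R − B = 172.07 − 25.562 = 146.51 kg/min.

146.5 kg/min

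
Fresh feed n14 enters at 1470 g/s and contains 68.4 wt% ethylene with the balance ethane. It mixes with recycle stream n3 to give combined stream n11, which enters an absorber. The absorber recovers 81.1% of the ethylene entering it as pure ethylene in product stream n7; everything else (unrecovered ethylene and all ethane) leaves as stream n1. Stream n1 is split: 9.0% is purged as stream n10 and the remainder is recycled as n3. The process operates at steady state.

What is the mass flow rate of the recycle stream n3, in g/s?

4906 g/s

ethane enters only via n14 and leaves only via the purge: 1470×0.316 = 0.090×(ethane in n1), and the absorber passes all ethane, so ethane in n11 = ethane in n1 = 5161.3 g/s.
ethylene in n11: m_A = 1470×0.684 + (1−0.090)·(1−0.811)·m_A, so m_A = 1005.5/0.8280 = 1214.3 g/s.
n1 = (1−0.811)×1214.3 + 5161.3 = 5390.8 g/s.
Recycle n3 = (1−0.090)×5390.8 = 4905.7 g/s.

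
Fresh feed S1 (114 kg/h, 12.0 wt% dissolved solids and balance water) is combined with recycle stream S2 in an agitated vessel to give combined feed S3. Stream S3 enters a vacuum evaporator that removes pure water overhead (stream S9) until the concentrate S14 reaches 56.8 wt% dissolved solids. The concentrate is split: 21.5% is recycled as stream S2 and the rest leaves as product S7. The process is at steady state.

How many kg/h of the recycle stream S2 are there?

Overall dissolved solids balance (none leaves overhead): dissolved solids in fresh feed = dissolved solids in product, i.e. 114×0.120 = (1−0.215)·S14·0.568.
S14 = 13.68/(0.568×0.785) = 30.681 kg/h.
Recycle S2 = 0.215×30.681 = 6.5964 kg/h.

6.596 kg/h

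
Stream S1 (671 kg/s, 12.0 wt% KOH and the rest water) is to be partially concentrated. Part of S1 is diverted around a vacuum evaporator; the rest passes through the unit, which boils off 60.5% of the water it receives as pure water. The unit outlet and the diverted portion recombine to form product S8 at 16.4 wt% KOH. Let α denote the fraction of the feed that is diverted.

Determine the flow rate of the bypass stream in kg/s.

All 671×0.120 = 80.52 kg/s of KOH reaches S8, so S8 = 80.52/0.164 = 490.98 kg/s and vapour = 180.02 kg/s.
The evaporator receives (1−α)·671 of feed at 0.880 water and removes 0.605 of that water:
0.605×0.880×(1−α)×671 = 180.02
(1−α) = 180.02/357.24 = 0.5039;  α = 0.4961.
Bypass flow = 0.4961×671 = 332.86 kg/s.

332.9 kg/s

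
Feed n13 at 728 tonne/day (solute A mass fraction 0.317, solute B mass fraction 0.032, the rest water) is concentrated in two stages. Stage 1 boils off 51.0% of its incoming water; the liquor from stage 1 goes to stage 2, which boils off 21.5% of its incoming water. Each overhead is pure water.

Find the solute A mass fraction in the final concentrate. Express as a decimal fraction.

water in feed = 728×0.651 = 473.93 tonne/day.
After stage 1: water left = (1−0.510)×473.93 = 232.22; stream total = 486.3 tonne/day.
After stage 2: water left = (1−0.215)×232.22 = 182.3; final concentrate = 436.37 tonne/day.
solute A fraction = 230.78/436.37 = 0.529.

0.529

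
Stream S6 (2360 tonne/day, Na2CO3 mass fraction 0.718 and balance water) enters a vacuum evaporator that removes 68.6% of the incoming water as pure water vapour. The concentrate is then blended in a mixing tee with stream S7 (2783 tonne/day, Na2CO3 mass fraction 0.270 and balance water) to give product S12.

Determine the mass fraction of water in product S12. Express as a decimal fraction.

0.478

Vapour removed = 0.686×0.282×2360 = 456.55 tonne/day; concentrate = 1903.5 tonne/day.
water reaching the mixer = 208.97 (from concentrate) + 2783×0.730 = 2240.6 tonne/day.
Product flow = 1903.5 + 2783 = 4686.5 tonne/day; water fraction = 0.478.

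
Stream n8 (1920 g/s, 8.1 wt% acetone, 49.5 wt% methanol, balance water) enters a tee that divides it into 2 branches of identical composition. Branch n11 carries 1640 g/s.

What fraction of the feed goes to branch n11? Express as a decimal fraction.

0.854

Fraction to n11 = 1640/1920 = 0.8542.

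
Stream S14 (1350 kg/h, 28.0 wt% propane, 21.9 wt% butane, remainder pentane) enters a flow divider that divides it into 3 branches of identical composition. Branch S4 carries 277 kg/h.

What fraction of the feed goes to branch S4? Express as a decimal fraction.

0.205

Fraction to S4 = 277/1350 = 0.2052.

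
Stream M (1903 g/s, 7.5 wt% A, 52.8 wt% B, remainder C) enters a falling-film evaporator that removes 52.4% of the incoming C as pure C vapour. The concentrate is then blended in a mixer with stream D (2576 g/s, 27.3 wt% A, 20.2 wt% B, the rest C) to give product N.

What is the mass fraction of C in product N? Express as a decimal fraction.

Vapour removed = 0.524×0.397×1903 = 395.88 g/s; concentrate = 1507.1 g/s.
C reaching the mixer = 359.61 (from concentrate) + 2576×0.525 = 1712 g/s.
Product flow = 1507.1 + 2576 = 4083.1 g/s; C fraction = 0.419.

0.419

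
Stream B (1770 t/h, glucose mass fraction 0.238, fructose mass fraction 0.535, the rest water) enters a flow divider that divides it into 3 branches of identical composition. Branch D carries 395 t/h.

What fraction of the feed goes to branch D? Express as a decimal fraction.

0.223

Fraction to D = 395/1770 = 0.2232.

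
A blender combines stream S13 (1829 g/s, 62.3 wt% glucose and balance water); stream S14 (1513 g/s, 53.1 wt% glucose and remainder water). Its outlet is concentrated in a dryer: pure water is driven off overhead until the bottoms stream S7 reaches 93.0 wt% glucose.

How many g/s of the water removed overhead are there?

glucose entering = 1829×0.623 + 1513×0.531 = 1942.9 g/s.
All glucose reports to S7, so S7 = 1942.9/0.930 = 2089.1 g/s.
Total feed = 3342 g/s; overhead = 3342 − 2089.1 = 1252.9 g/s.

1253 g/s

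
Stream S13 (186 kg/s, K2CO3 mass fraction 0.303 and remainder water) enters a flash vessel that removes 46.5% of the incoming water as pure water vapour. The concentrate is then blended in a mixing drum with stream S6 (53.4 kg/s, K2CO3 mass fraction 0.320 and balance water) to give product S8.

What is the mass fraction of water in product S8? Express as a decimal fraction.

0.590

Vapour removed = 0.465×0.697×186 = 60.284 kg/s; concentrate = 125.72 kg/s.
water reaching the mixer = 69.358 (from concentrate) + 53.4×0.680 = 105.67 kg/s.
Product flow = 125.72 + 53.4 = 179.12 kg/s; water fraction = 0.590.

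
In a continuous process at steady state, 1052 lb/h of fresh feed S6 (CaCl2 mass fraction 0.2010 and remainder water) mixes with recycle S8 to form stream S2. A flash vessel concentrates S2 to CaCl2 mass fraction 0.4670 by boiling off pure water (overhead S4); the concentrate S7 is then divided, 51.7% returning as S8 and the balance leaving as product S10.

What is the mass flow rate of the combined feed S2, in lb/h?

Overall CaCl2 balance (none leaves overhead): CaCl2 in fresh feed = CaCl2 in product, i.e. 1052×0.201 = (1−0.517)·S7·0.467.
S7 = 211.45/(0.467×0.483) = 937.45 lb/h.
Recycle S8 = 0.517×937.45 = 484.66 lb/h.
Combined feed S2 = 1052 + 484.66 = 1536.7 lb/h.

1537 lb/h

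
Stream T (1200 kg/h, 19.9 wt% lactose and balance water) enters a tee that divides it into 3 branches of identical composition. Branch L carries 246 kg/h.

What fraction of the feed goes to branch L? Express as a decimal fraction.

0.205

Fraction to L = 246/1200 = 0.2050.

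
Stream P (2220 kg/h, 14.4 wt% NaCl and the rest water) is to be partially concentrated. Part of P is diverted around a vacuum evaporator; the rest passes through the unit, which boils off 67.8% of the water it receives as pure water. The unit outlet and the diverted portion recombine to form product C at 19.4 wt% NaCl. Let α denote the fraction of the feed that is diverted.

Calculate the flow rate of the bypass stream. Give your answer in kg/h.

1234 kg/h

All 2220×0.144 = 319.68 kg/h of NaCl reaches C, so C = 319.68/0.194 = 1647.8 kg/h and vapour = 572.16 kg/h.
The evaporator receives (1−α)·2220 of feed at 0.856 water and removes 0.678 of that water:
0.678×0.856×(1−α)×2220 = 572.16
(1−α) = 572.16/1288.4 = 0.4441;  α = 0.5559.
Bypass flow = 0.5559×2220 = 1234.1 kg/h.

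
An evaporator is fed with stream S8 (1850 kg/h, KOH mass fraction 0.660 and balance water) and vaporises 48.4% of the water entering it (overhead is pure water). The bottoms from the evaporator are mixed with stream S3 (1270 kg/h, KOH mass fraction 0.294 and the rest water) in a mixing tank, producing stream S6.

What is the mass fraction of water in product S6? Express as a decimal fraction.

0.434

Vapour removed = 0.484×0.340×1850 = 304.44 kg/h; concentrate = 1545.6 kg/h.
water reaching the mixer = 324.56 (from concentrate) + 1270×0.706 = 1221.2 kg/h.
Product flow = 1545.6 + 1270 = 2815.6 kg/h; water fraction = 0.434.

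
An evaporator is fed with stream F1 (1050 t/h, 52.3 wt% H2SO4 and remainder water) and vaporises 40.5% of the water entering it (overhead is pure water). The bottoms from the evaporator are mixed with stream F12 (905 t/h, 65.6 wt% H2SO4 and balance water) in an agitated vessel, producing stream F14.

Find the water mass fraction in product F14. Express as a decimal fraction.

Vapour removed = 0.405×0.477×1050 = 202.84 t/h; concentrate = 847.16 t/h.
water reaching the mixer = 298.01 (from concentrate) + 905×0.344 = 609.33 t/h.
Product flow = 847.16 + 905 = 1752.2 t/h; water fraction = 0.3478.

0.3478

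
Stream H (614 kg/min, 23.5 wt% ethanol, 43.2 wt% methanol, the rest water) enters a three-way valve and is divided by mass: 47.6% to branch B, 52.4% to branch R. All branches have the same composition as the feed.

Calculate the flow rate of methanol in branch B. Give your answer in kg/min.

Branch B total = 0.476×614 = 292.26 kg/min.
methanol in B = 0.432×292.26 = 126.26 kg/min.

126.3 kg/min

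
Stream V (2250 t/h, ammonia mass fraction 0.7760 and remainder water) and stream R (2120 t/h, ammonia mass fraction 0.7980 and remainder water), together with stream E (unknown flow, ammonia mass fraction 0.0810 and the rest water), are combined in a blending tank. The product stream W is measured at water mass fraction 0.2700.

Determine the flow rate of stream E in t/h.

Let E be the unknown flow. Total out = 4370 + E.
water balance: 932.24 + 0.919·E = 0.270·(4370 + E)
(0.919 − 0.270)·E = 0.270×4370 − 932.24 = 247.66
E = 247.66 / 0.649 = 381.6 t/h

381.6 t/h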